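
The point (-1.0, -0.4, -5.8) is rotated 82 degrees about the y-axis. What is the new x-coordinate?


Rotation about y-axis: x' = x*cos(theta) + z*sin(theta)
= -1.0 * 0.1392 + -5.8 * 0.9903
= -5.8827


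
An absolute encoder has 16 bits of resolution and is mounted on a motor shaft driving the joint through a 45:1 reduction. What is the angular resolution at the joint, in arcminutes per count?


counts = 2^16 = 65536
effective counts at joint = 65536 * 45 = 2949120
resolution = 360*60 / 2949120
= 0.0073 arcmin/count


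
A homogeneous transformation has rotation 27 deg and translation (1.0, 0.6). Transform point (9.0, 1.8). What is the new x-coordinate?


x' = cos(theta)*px - sin(theta)*py + tx
= 0.891*9.0 - 0.454*1.8 + 1.0
= 8.2019


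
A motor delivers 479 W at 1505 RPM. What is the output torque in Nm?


omega = 1505 * 2*pi/60 = 157.6032 rad/s
tau = P / omega = 479 / 157.6032
= 3.0393 Nm


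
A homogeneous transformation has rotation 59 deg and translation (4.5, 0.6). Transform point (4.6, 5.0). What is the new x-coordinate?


x' = cos(theta)*px - sin(theta)*py + tx
= 0.515*4.6 - 0.8572*5.0 + 4.5
= 2.5833


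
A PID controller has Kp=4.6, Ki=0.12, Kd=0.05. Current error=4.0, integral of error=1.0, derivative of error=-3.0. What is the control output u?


u = Kp*e + Ki*int(e) + Kd*de/dt
= 4.6*4.0 + 0.12*1.0 + 0.05*(-3.0)
= 18.4 + 0.12 + -0.15
= 18.37


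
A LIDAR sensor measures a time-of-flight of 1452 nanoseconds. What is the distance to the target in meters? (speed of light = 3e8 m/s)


tof = 1452 ns = 1.452e-06 s
dist = c * tof / 2
= 3e8 * 1.452e-06 / 2
= 217.8 m


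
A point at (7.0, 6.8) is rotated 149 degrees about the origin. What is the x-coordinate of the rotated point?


x' = x*cos(theta) - y*sin(theta)
cos(149 deg) = -0.8572, sin(149 deg) = 0.515
x' = 7.0 * -0.8572 - 6.8 * 0.515
= -6.0002 - 3.5023
= -9.5024


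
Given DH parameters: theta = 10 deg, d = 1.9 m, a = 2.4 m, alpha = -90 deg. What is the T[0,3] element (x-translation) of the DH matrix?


T[0,3] = a * cos(theta)
= 2.4 * cos(10 deg)
= 2.4 * 0.9848
= 2.3635


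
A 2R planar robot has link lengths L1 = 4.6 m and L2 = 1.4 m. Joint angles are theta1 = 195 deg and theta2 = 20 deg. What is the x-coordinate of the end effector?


Convert angles to radians: theta1 = 3.4034, theta2 = 0.3491
x = L1*cos(theta1) + L2*cos(theta1+theta2)
x = -4.4433 + -1.1468
x = -5.5901


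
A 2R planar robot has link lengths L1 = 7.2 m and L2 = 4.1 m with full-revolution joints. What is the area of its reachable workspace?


r_max = L1 + L2 = 11.3 m
r_min = |L1 - L2| = 3.1 m
Area = pi*(r_max^2 - r_min^2)
= pi*(127.69 - 9.61)
= pi * 118.08
= 370.9593 m^2


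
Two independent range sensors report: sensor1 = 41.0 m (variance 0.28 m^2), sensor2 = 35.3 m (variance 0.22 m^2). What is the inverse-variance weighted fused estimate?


w1 = (1/var1) / (1/var1 + 1/var2)
   = 3.5714 / (3.5714 + 4.5455) = 0.44
w2 = 1 - w1 = 0.56
fused = w1*s1 + w2*s2 = 18.04 + 19.768
= 37.808 m


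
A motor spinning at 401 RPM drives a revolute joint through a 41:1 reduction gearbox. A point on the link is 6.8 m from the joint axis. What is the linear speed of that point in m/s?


omega_motor = 401 * 2*pi/60 = 41.9926 rad/s
omega_joint = omega_motor / 41 = 1.0242 rad/s
v = omega_joint * r = 1.0242 * 6.8
= 6.9646 m/s


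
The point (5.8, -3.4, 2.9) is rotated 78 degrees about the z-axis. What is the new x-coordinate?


Rotation about z-axis: x' = x*cos(theta) - y*sin(theta)
= 5.8 * 0.2079 - -3.4 * 0.9781
= 4.5316


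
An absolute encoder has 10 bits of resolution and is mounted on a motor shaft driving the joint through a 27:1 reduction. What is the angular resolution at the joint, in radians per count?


counts = 2^10 = 1024
effective counts at joint = 1024 * 27 = 27648
resolution = 2*pi / 27648
= 2.2726e-04 rad/count


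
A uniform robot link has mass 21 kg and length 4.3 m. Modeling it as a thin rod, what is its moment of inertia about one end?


I = (1/3) * m * L^2
= (1/3) * 21 * 4.3^2
= 0.333333 * 21 * 18.49
= 129.43 kg*m^2


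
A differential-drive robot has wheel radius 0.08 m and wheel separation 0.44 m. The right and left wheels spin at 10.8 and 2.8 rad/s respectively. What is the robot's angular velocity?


vR = r*wR = 0.08*10.8 = 0.864 m/s
vL = r*wL = 0.08*2.8 = 0.224 m/s
v = (vR+vL)/2 = 0.544 m/s
omega = (vR-vL)/L = 1.4545 rad/s
angular velocity = 1.4545 rad/s


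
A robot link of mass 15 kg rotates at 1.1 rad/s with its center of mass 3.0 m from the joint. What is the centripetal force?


F = m * omega^2 * r
= 15 * 1.1^2 * 3.0
= 15 * 1.21 * 3.0
= 54.45 N


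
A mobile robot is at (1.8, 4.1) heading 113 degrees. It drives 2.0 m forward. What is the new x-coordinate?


x_new = x0 + d*cos(theta)
= 1.8 + 2.0*cos(113)
= 1.8 + -0.7815
= 1.0185


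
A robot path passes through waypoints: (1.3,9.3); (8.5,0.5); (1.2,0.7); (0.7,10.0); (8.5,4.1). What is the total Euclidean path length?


Segment lengths:
  seg1 = sqrt((7.2)^2 + (-8.8)^2) = 11.3701
  seg2 = sqrt((-7.3)^2 + (0.2)^2) = 7.3027
  seg3 = sqrt((-0.5)^2 + (9.3)^2) = 9.3134
  seg4 = sqrt((7.8)^2 + (-5.9)^2) = 9.7801
Total = 37.7664


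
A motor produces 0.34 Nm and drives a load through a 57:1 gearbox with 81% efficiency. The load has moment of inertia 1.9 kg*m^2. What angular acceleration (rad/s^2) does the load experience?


tau_out = tau_motor * N * eta
= 0.34 * 57 * 0.81 = 15.6978 Nm
alpha = tau_out / I = 15.6978 / 1.9
= 8.262 rad/s^2


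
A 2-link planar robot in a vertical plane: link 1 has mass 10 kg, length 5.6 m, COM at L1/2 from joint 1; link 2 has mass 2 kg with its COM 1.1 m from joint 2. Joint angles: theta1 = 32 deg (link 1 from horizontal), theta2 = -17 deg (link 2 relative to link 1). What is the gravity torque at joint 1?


Horizontal distance from joint 1 to link-1 COM:
  x_c1 = (L1/2)*cos(t1) = 2.8 * 0.848 = 2.3745 m
Horizontal distance from joint 1 to link-2 COM:
  x_c2 = L1*cos(t1) + Lc2*cos(t1+t2)
       = 5.6*0.848 + 1.1*0.9659 = 5.8116 m
tau1 = m1*g*x_c1 + m2*g*x_c2
     = 10*9.81*2.3745 + 2*9.81*5.8116
     = 232.9419 + 114.0234
     = 346.9652 Nm


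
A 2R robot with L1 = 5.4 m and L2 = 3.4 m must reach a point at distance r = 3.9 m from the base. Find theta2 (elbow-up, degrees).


cos(theta2) = (r^2 - L1^2 - L2^2) / (2*L1*L2)
cos(theta2) = (15.21 - 29.16 - 11.56) / 36.72
cos(theta2) = -0.694717
theta2 = 134.0047 degrees


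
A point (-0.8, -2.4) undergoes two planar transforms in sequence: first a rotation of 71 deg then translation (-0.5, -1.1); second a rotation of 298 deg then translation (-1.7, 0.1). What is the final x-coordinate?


After transform 1:
x1 = cos(71)*-0.8 - sin(71)*-2.4 + -0.5 = 1.5088
y1 = sin(71)*-0.8 + cos(71)*-2.4 + -1.1 = -2.6378
After transform 2:
x2 = cos(298)*1.5088 - sin(298)*-2.6378 + -1.7
= -3.3207


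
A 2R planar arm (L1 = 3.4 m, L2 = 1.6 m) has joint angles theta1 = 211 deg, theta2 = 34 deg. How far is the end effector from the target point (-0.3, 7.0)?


End effector via forward kinematics:
x = L1*cos(t1) + L2*cos(t1+t2) = -3.5906
y = L1*sin(t1) + L2*sin(t1+t2) = -3.2012
Distance to target:
d = sqrt((-0.3 - -3.5906)^2 + (7.0 - -3.2012)^2)
= sqrt(10.8278 + 104.0649)
= 10.7188 m


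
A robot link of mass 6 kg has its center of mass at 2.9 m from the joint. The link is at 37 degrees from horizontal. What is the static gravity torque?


tau = m*g*L*cos(angle)
= 6 * 9.81 * 2.9 * cos(37 deg)
= 6 * 9.81 * 2.9 * 0.7986
= 136.3223 Nm


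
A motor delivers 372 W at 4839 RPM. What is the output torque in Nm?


omega = 4839 * 2*pi/60 = 506.7389 rad/s
tau = P / omega = 372 / 506.7389
= 0.7341 Nm


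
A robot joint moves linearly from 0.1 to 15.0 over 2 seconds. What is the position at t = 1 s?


s = t/T = 1/2 = 0.5
p(t) = p0 + (pf-p0)*s
= 0.1 + (15.0 - 0.1) * 0.5
= 7.55


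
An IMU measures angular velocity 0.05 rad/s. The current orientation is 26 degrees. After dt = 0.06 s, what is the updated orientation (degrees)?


delta_theta = w * dt = 0.05 * 0.06 = 0.003 rad
= 0.1719 deg
theta_new = 26 + 0.1719 = 26.1719 deg


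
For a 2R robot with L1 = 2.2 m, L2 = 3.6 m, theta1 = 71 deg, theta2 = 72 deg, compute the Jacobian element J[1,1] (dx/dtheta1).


J[1,1] = -L1*sin(t1) - L2*sin(t1+t2)
= -2.2*sin(71) - 3.6*sin(143)
= -4.2467


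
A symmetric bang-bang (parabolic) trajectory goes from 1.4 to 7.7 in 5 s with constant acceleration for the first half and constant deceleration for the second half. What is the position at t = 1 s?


Symmetric rest-to-rest: each phase covers (pf-p0)/2 in time T/2. 0.5*a*(T/2)^2 = (pf-p0)/2 => a = 4*(pf-p0)/T^2
a = 4*(7.7-1.4)/5^2 = 1.008
t = 1 is in the acceleration phase (t <= T/2).
p = p0 + 0.5*a*t^2 = 1.4 + 0.5*1.008*1^2
= 1.904


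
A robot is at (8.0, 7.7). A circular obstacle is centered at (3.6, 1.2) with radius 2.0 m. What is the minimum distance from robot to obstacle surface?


center_dist = sqrt((8.0-3.6)^2 + (7.7-1.2)^2)
= sqrt(19.36 + 42.25)
= 7.8492
min_dist = center_dist - radius = 7.8492 - 2.0 = 5.8492 m


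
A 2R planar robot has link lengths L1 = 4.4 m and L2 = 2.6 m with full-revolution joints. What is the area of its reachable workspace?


r_max = L1 + L2 = 7.0 m
r_min = |L1 - L2| = 1.8 m
Area = pi*(r_max^2 - r_min^2)
= pi*(49.0 - 3.24)
= pi * 45.76
= 143.7593 m^2


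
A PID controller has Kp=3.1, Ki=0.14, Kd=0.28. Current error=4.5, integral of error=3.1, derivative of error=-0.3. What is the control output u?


u = Kp*e + Ki*int(e) + Kd*de/dt
= 3.1*4.5 + 0.14*3.1 + 0.28*(-0.3)
= 13.95 + 0.434 + -0.084
= 14.3


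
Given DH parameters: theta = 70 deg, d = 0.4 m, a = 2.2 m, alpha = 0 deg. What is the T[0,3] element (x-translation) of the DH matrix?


T[0,3] = a * cos(theta)
= 2.2 * cos(70 deg)
= 2.2 * 0.342
= 0.7524


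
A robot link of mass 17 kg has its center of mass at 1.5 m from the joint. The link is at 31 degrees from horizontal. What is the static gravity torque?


tau = m*g*L*cos(angle)
= 17 * 9.81 * 1.5 * cos(31 deg)
= 17 * 9.81 * 1.5 * 0.8572
= 214.4247 Nm


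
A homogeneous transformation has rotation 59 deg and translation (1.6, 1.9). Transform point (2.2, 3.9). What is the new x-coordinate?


x' = cos(theta)*px - sin(theta)*py + tx
= 0.515*2.2 - 0.8572*3.9 + 1.6
= -0.6099


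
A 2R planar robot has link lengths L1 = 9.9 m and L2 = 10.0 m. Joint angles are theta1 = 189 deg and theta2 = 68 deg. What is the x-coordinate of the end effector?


Convert angles to radians: theta1 = 3.2987, theta2 = 1.1868
x = L1*cos(theta1) + L2*cos(theta1+theta2)
x = -9.7781 + -2.2495
x = -12.0276


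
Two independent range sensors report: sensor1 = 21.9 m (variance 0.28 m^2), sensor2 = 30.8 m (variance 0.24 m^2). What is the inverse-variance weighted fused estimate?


w1 = (1/var1) / (1/var1 + 1/var2)
   = 3.5714 / (3.5714 + 4.1667) = 0.4615
w2 = 1 - w1 = 0.5385
fused = w1*s1 + w2*s2 = 10.1077 + 16.5846
= 26.6923 m


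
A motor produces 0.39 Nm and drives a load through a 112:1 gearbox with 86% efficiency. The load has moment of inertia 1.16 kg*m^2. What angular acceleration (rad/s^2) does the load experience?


tau_out = tau_motor * N * eta
= 0.39 * 112 * 0.86 = 37.5648 Nm
alpha = tau_out / I = 37.5648 / 1.16
= 32.3834 rad/s^2


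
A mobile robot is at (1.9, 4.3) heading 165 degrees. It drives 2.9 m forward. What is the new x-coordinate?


x_new = x0 + d*cos(theta)
= 1.9 + 2.9*cos(165)
= 1.9 + -2.8012
= -0.9012


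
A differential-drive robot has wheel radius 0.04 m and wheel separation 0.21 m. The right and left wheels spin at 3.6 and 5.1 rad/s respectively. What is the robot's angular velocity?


vR = r*wR = 0.04*3.6 = 0.144 m/s
vL = r*wL = 0.04*5.1 = 0.204 m/s
v = (vR+vL)/2 = 0.174 m/s
omega = (vR-vL)/L = -0.2857 rad/s
angular velocity = -0.2857 rad/s


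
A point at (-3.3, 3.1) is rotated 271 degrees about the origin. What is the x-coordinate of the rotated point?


x' = x*cos(theta) - y*sin(theta)
cos(271 deg) = 0.0175, sin(271 deg) = -0.9998
x' = -3.3 * 0.0175 - 3.1 * -0.9998
= -0.0576 - -3.0995
= 3.0419


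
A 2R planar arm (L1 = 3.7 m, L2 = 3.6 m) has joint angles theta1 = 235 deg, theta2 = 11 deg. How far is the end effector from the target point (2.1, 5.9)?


End effector via forward kinematics:
x = L1*cos(t1) + L2*cos(t1+t2) = -3.5865
y = L1*sin(t1) + L2*sin(t1+t2) = -6.3196
Distance to target:
d = sqrt((2.1 - -3.5865)^2 + (5.9 - -6.3196)^2)
= sqrt(32.3361 + 149.3193)
= 13.478 m


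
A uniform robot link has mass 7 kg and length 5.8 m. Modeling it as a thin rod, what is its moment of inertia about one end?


I = (1/3) * m * L^2
= (1/3) * 7 * 5.8^2
= 0.333333 * 7 * 33.64
= 78.4933 kg*m^2


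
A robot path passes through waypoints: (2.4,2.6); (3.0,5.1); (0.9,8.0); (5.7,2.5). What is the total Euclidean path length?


Segment lengths:
  seg1 = sqrt((0.6)^2 + (2.5)^2) = 2.571
  seg2 = sqrt((-2.1)^2 + (2.9)^2) = 3.5805
  seg3 = sqrt((4.8)^2 + (-5.5)^2) = 7.3
Total = 13.4515


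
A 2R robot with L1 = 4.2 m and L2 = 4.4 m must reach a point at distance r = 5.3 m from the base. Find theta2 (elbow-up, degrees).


cos(theta2) = (r^2 - L1^2 - L2^2) / (2*L1*L2)
cos(theta2) = (28.09 - 17.64 - 19.36) / 36.96
cos(theta2) = -0.241071
theta2 = 103.9498 degrees


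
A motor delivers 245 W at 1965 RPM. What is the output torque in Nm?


omega = 1965 * 2*pi/60 = 205.7743 rad/s
tau = P / omega = 245 / 205.7743
= 1.1906 Nm


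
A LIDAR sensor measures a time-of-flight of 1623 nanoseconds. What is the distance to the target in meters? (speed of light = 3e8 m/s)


tof = 1623 ns = 1.623e-06 s
dist = c * tof / 2
= 3e8 * 1.623e-06 / 2
= 243.45 m


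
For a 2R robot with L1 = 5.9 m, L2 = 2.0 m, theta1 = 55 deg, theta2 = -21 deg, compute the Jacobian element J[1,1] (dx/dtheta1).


J[1,1] = -L1*sin(t1) - L2*sin(t1+t2)
= -5.9*sin(55) - 2.0*sin(34)
= -5.9514


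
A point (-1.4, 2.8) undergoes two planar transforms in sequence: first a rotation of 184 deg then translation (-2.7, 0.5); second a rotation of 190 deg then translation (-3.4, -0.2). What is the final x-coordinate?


After transform 1:
x1 = cos(184)*-1.4 - sin(184)*2.8 + -2.7 = -1.1081
y1 = sin(184)*-1.4 + cos(184)*2.8 + 0.5 = -2.1955
After transform 2:
x2 = cos(190)*-1.1081 - sin(190)*-2.1955 + -3.4
= -2.69


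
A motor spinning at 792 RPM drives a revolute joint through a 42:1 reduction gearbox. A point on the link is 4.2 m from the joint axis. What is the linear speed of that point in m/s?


omega_motor = 792 * 2*pi/60 = 82.938 rad/s
omega_joint = omega_motor / 42 = 1.9747 rad/s
v = omega_joint * r = 1.9747 * 4.2
= 8.2938 m/s


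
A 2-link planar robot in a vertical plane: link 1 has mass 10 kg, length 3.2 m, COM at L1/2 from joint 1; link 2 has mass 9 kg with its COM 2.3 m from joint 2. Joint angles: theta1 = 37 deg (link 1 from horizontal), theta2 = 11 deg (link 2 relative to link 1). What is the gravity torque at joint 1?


Horizontal distance from joint 1 to link-1 COM:
  x_c1 = (L1/2)*cos(t1) = 1.6 * 0.7986 = 1.2778 m
Horizontal distance from joint 1 to link-2 COM:
  x_c2 = L1*cos(t1) + Lc2*cos(t1+t2)
       = 3.2*0.7986 + 2.3*0.6691 = 4.0946 m
tau1 = m1*g*x_c1 + m2*g*x_c2
     = 10*9.81*1.2778 + 9*9.81*4.0946
     = 125.3538 + 361.5152
     = 486.8691 Nm


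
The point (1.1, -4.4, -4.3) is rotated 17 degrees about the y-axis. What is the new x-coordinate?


Rotation about y-axis: x' = x*cos(theta) + z*sin(theta)
= 1.1 * 0.9563 + -4.3 * 0.2924
= -0.2053


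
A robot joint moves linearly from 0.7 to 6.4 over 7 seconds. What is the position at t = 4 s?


s = t/T = 4/7 = 0.5714
p(t) = p0 + (pf-p0)*s
= 0.7 + (6.4 - 0.7) * 0.5714
= 3.9571


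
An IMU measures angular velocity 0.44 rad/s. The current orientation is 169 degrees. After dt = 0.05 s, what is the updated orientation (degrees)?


delta_theta = w * dt = 0.44 * 0.05 = 0.022 rad
= 1.2605 deg
theta_new = 169 + 1.2605 = 170.2605 deg


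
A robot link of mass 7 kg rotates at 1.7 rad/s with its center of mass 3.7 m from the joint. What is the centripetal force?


F = m * omega^2 * r
= 7 * 1.7^2 * 3.7
= 7 * 2.89 * 3.7
= 74.851 N


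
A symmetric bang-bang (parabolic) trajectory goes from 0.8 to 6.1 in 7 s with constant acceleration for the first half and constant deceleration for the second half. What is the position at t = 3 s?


Symmetric rest-to-rest: each phase covers (pf-p0)/2 in time T/2. 0.5*a*(T/2)^2 = (pf-p0)/2 => a = 4*(pf-p0)/T^2
a = 4*(6.1-0.8)/7^2 = 0.4327
t = 3 is in the acceleration phase (t <= T/2).
p = p0 + 0.5*a*t^2 = 0.8 + 0.5*0.4327*3^2
= 2.7469


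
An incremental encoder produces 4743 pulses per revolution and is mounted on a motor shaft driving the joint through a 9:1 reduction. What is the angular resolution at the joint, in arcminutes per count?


counts per rev = 4743
effective counts at joint = 4743 * 9 = 42687
resolution = 360*60 / 42687
= 0.506 arcmin/count


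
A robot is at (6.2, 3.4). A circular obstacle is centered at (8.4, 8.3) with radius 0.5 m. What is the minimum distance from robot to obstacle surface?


center_dist = sqrt((6.2-8.4)^2 + (3.4-8.3)^2)
= sqrt(4.84 + 24.01)
= 5.3712
min_dist = center_dist - radius = 5.3712 - 0.5 = 4.8712 m


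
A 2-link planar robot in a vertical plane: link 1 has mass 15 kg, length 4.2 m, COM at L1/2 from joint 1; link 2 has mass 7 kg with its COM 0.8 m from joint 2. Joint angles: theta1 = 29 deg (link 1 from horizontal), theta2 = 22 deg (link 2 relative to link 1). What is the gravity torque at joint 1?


Horizontal distance from joint 1 to link-1 COM:
  x_c1 = (L1/2)*cos(t1) = 2.1 * 0.8746 = 1.8367 m
Horizontal distance from joint 1 to link-2 COM:
  x_c2 = L1*cos(t1) + Lc2*cos(t1+t2)
       = 4.2*0.8746 + 0.8*0.6293 = 4.1769 m
tau1 = m1*g*x_c1 + m2*g*x_c2
     = 15*9.81*1.8367 + 7*9.81*4.1769
     = 270.2706 + 286.8249
     = 557.0955 Nm


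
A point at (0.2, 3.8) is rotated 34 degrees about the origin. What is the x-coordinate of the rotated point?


x' = x*cos(theta) - y*sin(theta)
cos(34 deg) = 0.829, sin(34 deg) = 0.5592
x' = 0.2 * 0.829 - 3.8 * 0.5592
= 0.1658 - 2.1249
= -1.9591


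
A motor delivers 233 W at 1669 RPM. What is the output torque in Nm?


omega = 1669 * 2*pi/60 = 174.7773 rad/s
tau = P / omega = 233 / 174.7773
= 1.3331 Nm


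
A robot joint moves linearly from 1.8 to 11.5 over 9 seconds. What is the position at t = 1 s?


s = t/T = 1/9 = 0.1111
p(t) = p0 + (pf-p0)*s
= 1.8 + (11.5 - 1.8) * 0.1111
= 2.8778


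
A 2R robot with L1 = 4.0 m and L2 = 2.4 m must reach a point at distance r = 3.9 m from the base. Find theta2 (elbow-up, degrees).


cos(theta2) = (r^2 - L1^2 - L2^2) / (2*L1*L2)
cos(theta2) = (15.21 - 16.0 - 5.76) / 19.2
cos(theta2) = -0.341146
theta2 = 109.9467 degrees


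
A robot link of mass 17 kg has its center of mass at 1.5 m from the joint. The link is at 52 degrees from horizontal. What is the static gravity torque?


tau = m*g*L*cos(angle)
= 17 * 9.81 * 1.5 * cos(52 deg)
= 17 * 9.81 * 1.5 * 0.6157
= 154.0108 Nm


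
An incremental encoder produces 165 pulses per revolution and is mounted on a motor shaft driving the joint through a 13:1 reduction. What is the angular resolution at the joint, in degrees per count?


counts per rev = 165
effective counts at joint = 165 * 13 = 2145
resolution = 360 / 2145
= 0.1678 deg/count


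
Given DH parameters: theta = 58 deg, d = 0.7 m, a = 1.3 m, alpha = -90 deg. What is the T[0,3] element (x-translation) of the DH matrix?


T[0,3] = a * cos(theta)
= 1.3 * cos(58 deg)
= 1.3 * 0.5299
= 0.6889


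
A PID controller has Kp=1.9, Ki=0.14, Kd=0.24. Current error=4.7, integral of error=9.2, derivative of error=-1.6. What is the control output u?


u = Kp*e + Ki*int(e) + Kd*de/dt
= 1.9*4.7 + 0.14*9.2 + 0.24*(-1.6)
= 8.93 + 1.288 + -0.384
= 9.834


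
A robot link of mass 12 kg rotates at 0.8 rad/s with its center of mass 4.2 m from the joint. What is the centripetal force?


F = m * omega^2 * r
= 12 * 0.8^2 * 4.2
= 12 * 0.64 * 4.2
= 32.256 N


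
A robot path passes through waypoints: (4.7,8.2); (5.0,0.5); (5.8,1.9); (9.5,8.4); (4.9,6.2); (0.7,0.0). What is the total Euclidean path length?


Segment lengths:
  seg1 = sqrt((0.3)^2 + (-7.7)^2) = 7.7058
  seg2 = sqrt((0.8)^2 + (1.4)^2) = 1.6125
  seg3 = sqrt((3.7)^2 + (6.5)^2) = 7.4793
  seg4 = sqrt((-4.6)^2 + (-2.2)^2) = 5.099
  seg5 = sqrt((-4.2)^2 + (-6.2)^2) = 7.4887
Total = 29.3853


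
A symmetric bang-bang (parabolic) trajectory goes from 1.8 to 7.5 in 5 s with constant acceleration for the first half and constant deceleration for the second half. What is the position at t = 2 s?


Symmetric rest-to-rest: each phase covers (pf-p0)/2 in time T/2. 0.5*a*(T/2)^2 = (pf-p0)/2 => a = 4*(pf-p0)/T^2
a = 4*(7.5-1.8)/5^2 = 0.912
t = 2 is in the acceleration phase (t <= T/2).
p = p0 + 0.5*a*t^2 = 1.8 + 0.5*0.912*2^2
= 3.624


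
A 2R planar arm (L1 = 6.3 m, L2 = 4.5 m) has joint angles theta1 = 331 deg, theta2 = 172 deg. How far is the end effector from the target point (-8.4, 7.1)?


End effector via forward kinematics:
x = L1*cos(t1) + L2*cos(t1+t2) = 1.9162
y = L1*sin(t1) + L2*sin(t1+t2) = -0.3461
Distance to target:
d = sqrt((-8.4 - 1.9162)^2 + (7.1 - -0.3461)^2)
= sqrt(106.4249 + 55.4449)
= 12.7228 m


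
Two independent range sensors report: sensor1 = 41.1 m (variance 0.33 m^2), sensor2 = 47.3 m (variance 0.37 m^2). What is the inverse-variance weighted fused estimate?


w1 = (1/var1) / (1/var1 + 1/var2)
   = 3.0303 / (3.0303 + 2.7027) = 0.5286
w2 = 1 - w1 = 0.4714
fused = w1*s1 + w2*s2 = 21.7243 + 22.2986
= 44.0229 m


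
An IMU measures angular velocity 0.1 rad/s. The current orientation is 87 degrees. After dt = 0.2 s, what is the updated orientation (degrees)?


delta_theta = w * dt = 0.1 * 0.2 = 0.02 rad
= 1.1459 deg
theta_new = 87 + 1.1459 = 88.1459 deg


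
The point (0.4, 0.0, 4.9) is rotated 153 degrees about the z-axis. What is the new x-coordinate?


Rotation about z-axis: x' = x*cos(theta) - y*sin(theta)
= 0.4 * -0.891 - 0.0 * 0.454
= -0.3564


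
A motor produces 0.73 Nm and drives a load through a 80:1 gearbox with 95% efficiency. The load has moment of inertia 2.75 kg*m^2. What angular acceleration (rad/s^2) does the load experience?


tau_out = tau_motor * N * eta
= 0.73 * 80 * 0.95 = 55.48 Nm
alpha = tau_out / I = 55.48 / 2.75
= 20.1745 rad/s^2


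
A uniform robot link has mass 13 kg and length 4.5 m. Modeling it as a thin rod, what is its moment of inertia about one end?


I = (1/3) * m * L^2
= (1/3) * 13 * 4.5^2
= 0.333333 * 13 * 20.25
= 87.75 kg*m^2


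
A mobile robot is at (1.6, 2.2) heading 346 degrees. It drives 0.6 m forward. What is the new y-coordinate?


y_new = y0 + d*sin(theta)
= 2.2 + 0.6*sin(346)
= 2.2 + -0.1452
= 2.0548


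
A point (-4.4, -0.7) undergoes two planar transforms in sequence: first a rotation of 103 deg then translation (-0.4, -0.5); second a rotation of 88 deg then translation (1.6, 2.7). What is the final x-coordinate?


After transform 1:
x1 = cos(103)*-4.4 - sin(103)*-0.7 + -0.4 = 1.2718
y1 = sin(103)*-4.4 + cos(103)*-0.7 + -0.5 = -4.6298
After transform 2:
x2 = cos(88)*1.2718 - sin(88)*-4.6298 + 1.6
= 6.2713


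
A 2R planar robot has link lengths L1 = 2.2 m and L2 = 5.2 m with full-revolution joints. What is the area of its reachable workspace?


r_max = L1 + L2 = 7.4 m
r_min = |L1 - L2| = 3.0 m
Area = pi*(r_max^2 - r_min^2)
= pi*(54.76 - 9.0)
= pi * 45.76
= 143.7593 m^2


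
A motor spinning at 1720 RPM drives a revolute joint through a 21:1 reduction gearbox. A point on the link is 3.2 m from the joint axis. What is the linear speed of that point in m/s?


omega_motor = 1720 * 2*pi/60 = 180.118 rad/s
omega_joint = omega_motor / 21 = 8.577 rad/s
v = omega_joint * r = 8.577 * 3.2
= 27.4465 m/s


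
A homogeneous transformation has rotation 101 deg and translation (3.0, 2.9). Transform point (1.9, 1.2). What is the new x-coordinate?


x' = cos(theta)*px - sin(theta)*py + tx
= -0.1908*1.9 - 0.9816*1.2 + 3.0
= 1.4595


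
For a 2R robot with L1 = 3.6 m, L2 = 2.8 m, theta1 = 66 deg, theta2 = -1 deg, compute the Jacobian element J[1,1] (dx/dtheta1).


J[1,1] = -L1*sin(t1) - L2*sin(t1+t2)
= -3.6*sin(66) - 2.8*sin(65)
= -5.8264


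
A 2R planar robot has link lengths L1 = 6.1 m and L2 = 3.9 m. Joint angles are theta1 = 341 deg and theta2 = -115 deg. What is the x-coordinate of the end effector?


Convert angles to radians: theta1 = 5.9516, theta2 = -2.0071
x = L1*cos(theta1) + L2*cos(theta1+theta2)
x = 5.7677 + -2.7092
x = 3.0585


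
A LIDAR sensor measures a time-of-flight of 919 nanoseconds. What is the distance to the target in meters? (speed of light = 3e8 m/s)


tof = 919 ns = 9.19e-07 s
dist = c * tof / 2
= 3e8 * 9.19e-07 / 2
= 137.85 m


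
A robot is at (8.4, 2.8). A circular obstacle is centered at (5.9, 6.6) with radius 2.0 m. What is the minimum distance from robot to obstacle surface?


center_dist = sqrt((8.4-5.9)^2 + (2.8-6.6)^2)
= sqrt(6.25 + 14.44)
= 4.5486
min_dist = center_dist - radius = 4.5486 - 2.0 = 2.5486 m


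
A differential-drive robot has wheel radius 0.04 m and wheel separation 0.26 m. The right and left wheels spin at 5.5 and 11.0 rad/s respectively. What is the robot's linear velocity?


vR = r*wR = 0.04*5.5 = 0.22 m/s
vL = r*wL = 0.04*11.0 = 0.44 m/s
v = (vR+vL)/2 = 0.33 m/s
omega = (vR-vL)/L = -0.8462 rad/s
linear velocity = 0.33 m/s


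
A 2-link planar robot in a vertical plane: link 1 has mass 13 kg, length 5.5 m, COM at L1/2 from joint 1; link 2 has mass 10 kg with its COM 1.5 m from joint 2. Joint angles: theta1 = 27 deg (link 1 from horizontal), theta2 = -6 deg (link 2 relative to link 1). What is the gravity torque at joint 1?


Horizontal distance from joint 1 to link-1 COM:
  x_c1 = (L1/2)*cos(t1) = 2.75 * 0.891 = 2.4503 m
Horizontal distance from joint 1 to link-2 COM:
  x_c2 = L1*cos(t1) + Lc2*cos(t1+t2)
       = 5.5*0.891 + 1.5*0.9336 = 6.3009 m
tau1 = m1*g*x_c1 + m2*g*x_c2
     = 13*9.81*2.4503 + 10*9.81*6.3009
     = 312.4827 + 618.1189
     = 930.6016 Nm


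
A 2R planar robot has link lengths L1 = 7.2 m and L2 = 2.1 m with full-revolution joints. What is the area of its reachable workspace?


r_max = L1 + L2 = 9.3 m
r_min = |L1 - L2| = 5.1 m
Area = pi*(r_max^2 - r_min^2)
= pi*(86.49 - 26.01)
= pi * 60.48
= 190.0035 m^2


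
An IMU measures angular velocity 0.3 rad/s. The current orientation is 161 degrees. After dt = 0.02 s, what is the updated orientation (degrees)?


delta_theta = w * dt = 0.3 * 0.02 = 0.006 rad
= 0.3438 deg
theta_new = 161 + 0.3438 = 161.3438 deg


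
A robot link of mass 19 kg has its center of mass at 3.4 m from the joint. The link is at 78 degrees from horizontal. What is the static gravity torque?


tau = m*g*L*cos(angle)
= 19 * 9.81 * 3.4 * cos(78 deg)
= 19 * 9.81 * 3.4 * 0.2079
= 131.759 Nm


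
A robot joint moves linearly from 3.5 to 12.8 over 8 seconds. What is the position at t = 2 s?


s = t/T = 2/8 = 0.25
p(t) = p0 + (pf-p0)*s
= 3.5 + (12.8 - 3.5) * 0.25
= 5.825


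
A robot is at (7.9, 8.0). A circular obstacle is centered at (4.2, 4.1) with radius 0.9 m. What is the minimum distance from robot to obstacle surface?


center_dist = sqrt((7.9-4.2)^2 + (8.0-4.1)^2)
= sqrt(13.69 + 15.21)
= 5.3759
min_dist = center_dist - radius = 5.3759 - 0.9 = 4.4759 m


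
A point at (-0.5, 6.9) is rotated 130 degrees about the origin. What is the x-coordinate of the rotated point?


x' = x*cos(theta) - y*sin(theta)
cos(130 deg) = -0.6428, sin(130 deg) = 0.766
x' = -0.5 * -0.6428 - 6.9 * 0.766
= 0.3214 - 5.2857
= -4.9643


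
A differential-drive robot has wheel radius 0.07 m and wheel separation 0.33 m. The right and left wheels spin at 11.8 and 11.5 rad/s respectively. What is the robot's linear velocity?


vR = r*wR = 0.07*11.8 = 0.826 m/s
vL = r*wL = 0.07*11.5 = 0.805 m/s
v = (vR+vL)/2 = 0.8155 m/s
omega = (vR-vL)/L = 0.0636 rad/s
linear velocity = 0.8155 m/s


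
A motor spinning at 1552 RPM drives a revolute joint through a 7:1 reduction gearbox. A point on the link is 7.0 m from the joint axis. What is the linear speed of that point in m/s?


omega_motor = 1552 * 2*pi/60 = 162.5251 rad/s
omega_joint = omega_motor / 7 = 23.2179 rad/s
v = omega_joint * r = 23.2179 * 7.0
= 162.5251 m/s


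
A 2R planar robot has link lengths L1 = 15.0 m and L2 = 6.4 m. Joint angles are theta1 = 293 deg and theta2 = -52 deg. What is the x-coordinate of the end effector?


Convert angles to radians: theta1 = 5.1138, theta2 = -0.9076
x = L1*cos(theta1) + L2*cos(theta1+theta2)
x = 5.861 + -3.1028
x = 2.7582


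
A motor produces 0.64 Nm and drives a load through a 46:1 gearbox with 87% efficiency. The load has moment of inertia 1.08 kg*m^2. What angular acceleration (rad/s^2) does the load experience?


tau_out = tau_motor * N * eta
= 0.64 * 46 * 0.87 = 25.6128 Nm
alpha = tau_out / I = 25.6128 / 1.08
= 23.7156 rad/s^2


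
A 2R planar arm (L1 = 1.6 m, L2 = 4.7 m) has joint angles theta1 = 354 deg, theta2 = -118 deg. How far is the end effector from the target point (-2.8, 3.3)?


End effector via forward kinematics:
x = L1*cos(t1) + L2*cos(t1+t2) = -1.037
y = L1*sin(t1) + L2*sin(t1+t2) = -4.0637
Distance to target:
d = sqrt((-2.8 - -1.037)^2 + (3.3 - -4.0637)^2)
= sqrt(3.1083 + 54.2244)
= 7.5718 m


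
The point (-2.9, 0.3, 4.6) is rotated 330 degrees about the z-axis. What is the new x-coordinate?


Rotation about z-axis: x' = x*cos(theta) - y*sin(theta)
= -2.9 * 0.866 - 0.3 * -0.5
= -2.3615


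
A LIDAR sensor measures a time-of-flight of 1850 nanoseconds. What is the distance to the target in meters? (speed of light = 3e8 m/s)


tof = 1850 ns = 1.85e-06 s
dist = c * tof / 2
= 3e8 * 1.85e-06 / 2
= 277.5 m


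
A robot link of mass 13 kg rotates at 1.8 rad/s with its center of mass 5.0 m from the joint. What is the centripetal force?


F = m * omega^2 * r
= 13 * 1.8^2 * 5.0
= 13 * 3.24 * 5.0
= 210.6 N


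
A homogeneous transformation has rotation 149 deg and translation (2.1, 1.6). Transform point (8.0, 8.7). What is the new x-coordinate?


x' = cos(theta)*px - sin(theta)*py + tx
= -0.8572*8.0 - 0.515*8.7 + 2.1
= -9.2382


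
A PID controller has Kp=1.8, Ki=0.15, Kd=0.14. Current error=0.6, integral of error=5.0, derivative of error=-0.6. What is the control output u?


u = Kp*e + Ki*int(e) + Kd*de/dt
= 1.8*0.6 + 0.15*5.0 + 0.14*(-0.6)
= 1.08 + 0.75 + -0.084
= 1.746


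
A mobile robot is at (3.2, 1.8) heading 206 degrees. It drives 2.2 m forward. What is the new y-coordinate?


y_new = y0 + d*sin(theta)
= 1.8 + 2.2*sin(206)
= 1.8 + -0.9644
= 0.8356


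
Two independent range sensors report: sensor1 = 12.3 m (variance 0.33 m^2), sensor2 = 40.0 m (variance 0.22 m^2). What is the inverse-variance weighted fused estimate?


w1 = (1/var1) / (1/var1 + 1/var2)
   = 3.0303 / (3.0303 + 4.5455) = 0.4
w2 = 1 - w1 = 0.6
fused = w1*s1 + w2*s2 = 4.92 + 24.0
= 28.92 m


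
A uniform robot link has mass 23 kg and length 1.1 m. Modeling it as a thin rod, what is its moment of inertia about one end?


I = (1/3) * m * L^2
= (1/3) * 23 * 1.1^2
= 0.333333 * 23 * 1.21
= 9.2767 kg*m^2


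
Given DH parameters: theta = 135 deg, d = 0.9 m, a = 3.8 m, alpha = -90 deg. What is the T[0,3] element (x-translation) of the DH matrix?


T[0,3] = a * cos(theta)
= 3.8 * cos(135 deg)
= 3.8 * -0.7071
= -2.687


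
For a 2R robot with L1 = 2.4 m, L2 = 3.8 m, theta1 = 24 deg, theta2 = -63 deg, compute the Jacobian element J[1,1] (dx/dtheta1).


J[1,1] = -L1*sin(t1) - L2*sin(t1+t2)
= -2.4*sin(24) - 3.8*sin(-39)
= 1.4152


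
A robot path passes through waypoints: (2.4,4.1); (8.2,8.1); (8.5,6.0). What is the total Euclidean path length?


Segment lengths:
  seg1 = sqrt((5.8)^2 + (4.0)^2) = 7.0456
  seg2 = sqrt((0.3)^2 + (-2.1)^2) = 2.1213
Total = 9.1669


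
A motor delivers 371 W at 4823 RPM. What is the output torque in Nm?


omega = 4823 * 2*pi/60 = 505.0634 rad/s
tau = P / omega = 371 / 505.0634
= 0.7346 Nm


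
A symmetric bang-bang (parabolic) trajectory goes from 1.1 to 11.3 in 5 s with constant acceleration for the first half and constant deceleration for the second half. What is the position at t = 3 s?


Symmetric rest-to-rest: each phase covers (pf-p0)/2 in time T/2. 0.5*a*(T/2)^2 = (pf-p0)/2 => a = 4*(pf-p0)/T^2
a = 4*(11.3-1.1)/5^2 = 1.632
t = 3 is in the deceleration phase (t > T/2).
p = pf - 0.5*a*(T-t)^2 = 11.3 - 0.5*1.632*2^2
= 8.036


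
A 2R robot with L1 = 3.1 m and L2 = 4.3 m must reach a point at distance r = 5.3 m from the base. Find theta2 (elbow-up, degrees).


cos(theta2) = (r^2 - L1^2 - L2^2) / (2*L1*L2)
cos(theta2) = (28.09 - 9.61 - 18.49) / 26.66
cos(theta2) = -0.000375
theta2 = 90.0215 degrees


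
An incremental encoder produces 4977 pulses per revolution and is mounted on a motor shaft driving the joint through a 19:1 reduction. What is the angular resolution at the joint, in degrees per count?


counts per rev = 4977
effective counts at joint = 4977 * 19 = 94563
resolution = 360 / 94563
= 0.0038 deg/count


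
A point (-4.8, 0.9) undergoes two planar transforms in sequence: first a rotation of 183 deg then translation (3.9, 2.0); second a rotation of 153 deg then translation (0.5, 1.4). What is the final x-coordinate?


After transform 1:
x1 = cos(183)*-4.8 - sin(183)*0.9 + 3.9 = 8.7405
y1 = sin(183)*-4.8 + cos(183)*0.9 + 2.0 = 1.3524
After transform 2:
x2 = cos(153)*8.7405 - sin(153)*1.3524 + 0.5
= -7.9019


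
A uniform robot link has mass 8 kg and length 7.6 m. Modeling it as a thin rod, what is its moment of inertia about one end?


I = (1/3) * m * L^2
= (1/3) * 8 * 7.6^2
= 0.333333 * 8 * 57.76
= 154.0267 kg*m^2


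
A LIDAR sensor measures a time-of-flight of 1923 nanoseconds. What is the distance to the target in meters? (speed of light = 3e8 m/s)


tof = 1923 ns = 1.923e-06 s
dist = c * tof / 2
= 3e8 * 1.923e-06 / 2
= 288.45 m


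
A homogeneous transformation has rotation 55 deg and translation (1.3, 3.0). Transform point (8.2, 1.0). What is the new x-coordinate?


x' = cos(theta)*px - sin(theta)*py + tx
= 0.5736*8.2 - 0.8192*1.0 + 1.3
= 5.1842


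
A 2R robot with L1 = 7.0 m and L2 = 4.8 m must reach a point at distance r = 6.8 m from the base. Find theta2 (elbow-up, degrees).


cos(theta2) = (r^2 - L1^2 - L2^2) / (2*L1*L2)
cos(theta2) = (46.24 - 49.0 - 23.04) / 67.2
cos(theta2) = -0.383929
theta2 = 112.5772 degrees


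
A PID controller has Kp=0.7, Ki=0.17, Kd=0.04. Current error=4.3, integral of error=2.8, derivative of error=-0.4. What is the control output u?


u = Kp*e + Ki*int(e) + Kd*de/dt
= 0.7*4.3 + 0.17*2.8 + 0.04*(-0.4)
= 3.01 + 0.476 + -0.016
= 3.47


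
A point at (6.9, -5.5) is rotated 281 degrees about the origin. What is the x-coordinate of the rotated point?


x' = x*cos(theta) - y*sin(theta)
cos(281 deg) = 0.1908, sin(281 deg) = -0.9816
x' = 6.9 * 0.1908 - -5.5 * -0.9816
= 1.3166 - 5.3989
= -4.0824


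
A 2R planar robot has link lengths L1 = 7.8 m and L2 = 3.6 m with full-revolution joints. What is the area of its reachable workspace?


r_max = L1 + L2 = 11.4 m
r_min = |L1 - L2| = 4.2 m
Area = pi*(r_max^2 - r_min^2)
= pi*(129.96 - 17.64)
= pi * 112.32
= 352.8637 m^2


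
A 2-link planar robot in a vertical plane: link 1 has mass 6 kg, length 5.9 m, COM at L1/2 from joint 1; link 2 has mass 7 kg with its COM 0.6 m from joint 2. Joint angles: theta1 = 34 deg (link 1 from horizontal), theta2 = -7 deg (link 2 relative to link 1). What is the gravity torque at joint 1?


Horizontal distance from joint 1 to link-1 COM:
  x_c1 = (L1/2)*cos(t1) = 2.95 * 0.829 = 2.4457 m
Horizontal distance from joint 1 to link-2 COM:
  x_c2 = L1*cos(t1) + Lc2*cos(t1+t2)
       = 5.9*0.829 + 0.6*0.891 = 5.4259 m
tau1 = m1*g*x_c1 + m2*g*x_c2
     = 6*9.81*2.4457 + 7*9.81*5.4259
     = 143.9516 + 372.5983
     = 516.5499 Nm


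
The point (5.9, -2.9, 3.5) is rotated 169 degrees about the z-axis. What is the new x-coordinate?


Rotation about z-axis: x' = x*cos(theta) - y*sin(theta)
= 5.9 * -0.9816 - -2.9 * 0.1908
= -5.2383


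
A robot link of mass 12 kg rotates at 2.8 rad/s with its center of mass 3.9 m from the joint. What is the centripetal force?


F = m * omega^2 * r
= 12 * 2.8^2 * 3.9
= 12 * 7.84 * 3.9
= 366.912 N


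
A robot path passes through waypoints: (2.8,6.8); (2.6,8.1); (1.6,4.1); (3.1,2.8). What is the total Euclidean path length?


Segment lengths:
  seg1 = sqrt((-0.2)^2 + (1.3)^2) = 1.3153
  seg2 = sqrt((-1.0)^2 + (-4.0)^2) = 4.1231
  seg3 = sqrt((1.5)^2 + (-1.3)^2) = 1.9849
Total = 7.4233


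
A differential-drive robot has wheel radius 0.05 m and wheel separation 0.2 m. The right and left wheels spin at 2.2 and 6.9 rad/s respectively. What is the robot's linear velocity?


vR = r*wR = 0.05*2.2 = 0.11 m/s
vL = r*wL = 0.05*6.9 = 0.345 m/s
v = (vR+vL)/2 = 0.2275 m/s
omega = (vR-vL)/L = -1.175 rad/s
linear velocity = 0.2275 m/s


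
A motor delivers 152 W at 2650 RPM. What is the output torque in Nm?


omega = 2650 * 2*pi/60 = 277.5074 rad/s
tau = P / omega = 152 / 277.5074
= 0.5477 Nm


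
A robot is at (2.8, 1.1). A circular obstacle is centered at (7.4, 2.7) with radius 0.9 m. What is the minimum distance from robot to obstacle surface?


center_dist = sqrt((2.8-7.4)^2 + (1.1-2.7)^2)
= sqrt(21.16 + 2.56)
= 4.8703
min_dist = center_dist - radius = 4.8703 - 0.9 = 3.9703 m


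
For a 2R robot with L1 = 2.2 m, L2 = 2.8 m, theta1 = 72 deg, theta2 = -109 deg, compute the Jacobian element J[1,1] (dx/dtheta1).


J[1,1] = -L1*sin(t1) - L2*sin(t1+t2)
= -2.2*sin(72) - 2.8*sin(-37)
= -0.4072


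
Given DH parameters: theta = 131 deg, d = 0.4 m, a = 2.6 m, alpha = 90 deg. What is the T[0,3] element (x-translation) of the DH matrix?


T[0,3] = a * cos(theta)
= 2.6 * cos(131 deg)
= 2.6 * -0.6561
= -1.7058


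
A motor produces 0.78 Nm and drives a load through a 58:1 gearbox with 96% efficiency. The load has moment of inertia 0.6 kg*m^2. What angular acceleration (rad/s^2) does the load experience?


tau_out = tau_motor * N * eta
= 0.78 * 58 * 0.96 = 43.4304 Nm
alpha = tau_out / I = 43.4304 / 0.6
= 72.384 rad/s^2


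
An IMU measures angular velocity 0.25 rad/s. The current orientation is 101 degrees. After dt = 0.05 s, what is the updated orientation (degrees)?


delta_theta = w * dt = 0.25 * 0.05 = 0.0125 rad
= 0.7162 deg
theta_new = 101 + 0.7162 = 101.7162 deg


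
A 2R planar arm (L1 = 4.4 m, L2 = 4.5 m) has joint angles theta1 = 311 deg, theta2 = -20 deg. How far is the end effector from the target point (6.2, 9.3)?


End effector via forward kinematics:
x = L1*cos(t1) + L2*cos(t1+t2) = 4.4993
y = L1*sin(t1) + L2*sin(t1+t2) = -7.5218
Distance to target:
d = sqrt((6.2 - 4.4993)^2 + (9.3 - -7.5218)^2)
= sqrt(2.8923 + 282.9741)
= 16.9076 m


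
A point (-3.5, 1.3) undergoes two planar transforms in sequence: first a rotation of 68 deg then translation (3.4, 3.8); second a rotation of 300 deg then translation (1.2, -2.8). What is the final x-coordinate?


After transform 1:
x1 = cos(68)*-3.5 - sin(68)*1.3 + 3.4 = 0.8835
y1 = sin(68)*-3.5 + cos(68)*1.3 + 3.8 = 1.0418
After transform 2:
x2 = cos(300)*0.8835 - sin(300)*1.0418 + 1.2
= 2.544


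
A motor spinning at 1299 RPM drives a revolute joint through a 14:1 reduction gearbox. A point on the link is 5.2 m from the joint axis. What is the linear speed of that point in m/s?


omega_motor = 1299 * 2*pi/60 = 136.031 rad/s
omega_joint = omega_motor / 14 = 9.7165 rad/s
v = omega_joint * r = 9.7165 * 5.2
= 50.5258 m/s


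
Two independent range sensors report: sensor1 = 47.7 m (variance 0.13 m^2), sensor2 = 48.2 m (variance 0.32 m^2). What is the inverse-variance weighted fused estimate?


w1 = (1/var1) / (1/var1 + 1/var2)
   = 7.6923 / (7.6923 + 3.125) = 0.7111
w2 = 1 - w1 = 0.2889
fused = w1*s1 + w2*s2 = 33.92 + 13.9244
= 47.8444 m
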